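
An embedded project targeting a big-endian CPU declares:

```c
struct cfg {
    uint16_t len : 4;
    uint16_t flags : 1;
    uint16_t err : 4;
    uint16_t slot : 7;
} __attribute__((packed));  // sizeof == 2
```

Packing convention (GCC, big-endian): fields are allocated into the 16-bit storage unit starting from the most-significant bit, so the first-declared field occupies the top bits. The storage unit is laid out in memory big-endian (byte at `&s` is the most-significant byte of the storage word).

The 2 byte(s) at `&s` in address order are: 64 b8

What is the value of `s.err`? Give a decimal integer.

9

[0]=0x64 [1]=0xb8 (big-endian) → word 0x64b8
len:4 @ bit 12 → (0x64b8>>12)&0xf = 0x6
flags:1 @ bit 11 → (0x64b8>>11)&0x1 = 0x0
err:4 @ bit 7 → (0x64b8>>7)&0xf = 0x9  ←
slot:7 @ bit 0 → (0x64b8>>0)&0x7f = 0x38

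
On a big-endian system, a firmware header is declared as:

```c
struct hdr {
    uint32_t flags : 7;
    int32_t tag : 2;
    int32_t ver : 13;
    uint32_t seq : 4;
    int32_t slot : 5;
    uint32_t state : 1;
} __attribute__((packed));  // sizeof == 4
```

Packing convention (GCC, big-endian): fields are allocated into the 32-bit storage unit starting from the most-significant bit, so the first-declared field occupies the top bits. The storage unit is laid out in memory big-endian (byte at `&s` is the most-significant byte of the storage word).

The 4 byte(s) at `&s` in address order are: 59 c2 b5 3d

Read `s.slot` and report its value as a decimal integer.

[0]=0x59 [1]=0xc2 [2]=0xb5 [3]=0x3d (big-endian) → word 0x59c2b53d
flags [25+:7] = (word>>25) & 0x7f = 44
tag [23+:2] = (word>>23) & 0x3 = 3
ver [10+:13] = (word>>10) & 0x1fff = 4269
seq [6+:4] = (word>>6) & 0xf = 4
slot [1+:5] = (word>>1) & 0x1f = 30  ←
state [0+:1] = (word>>0) & 0x1 = 1
slot signed 5b, MSB=1: 30 - 32 = -2

-2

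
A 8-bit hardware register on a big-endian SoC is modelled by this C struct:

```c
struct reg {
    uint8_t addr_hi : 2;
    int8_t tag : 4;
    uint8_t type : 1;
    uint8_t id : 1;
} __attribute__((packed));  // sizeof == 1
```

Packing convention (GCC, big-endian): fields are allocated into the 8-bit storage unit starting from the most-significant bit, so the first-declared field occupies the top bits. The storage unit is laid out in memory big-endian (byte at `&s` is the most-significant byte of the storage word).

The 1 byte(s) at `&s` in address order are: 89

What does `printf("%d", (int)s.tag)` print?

[0]=0x89 (big-endian) → word 0x89
addr_hi [6+:2] = (word>>6) & 0x3 = 2
tag [2+:4] = (word>>2) & 0xf = 2  ←
type [1+:1] = (word>>1) & 0x1 = 0
id [0+:1] = (word>>0) & 0x1 = 1
tag signed 4b, MSB=0: value = 2

2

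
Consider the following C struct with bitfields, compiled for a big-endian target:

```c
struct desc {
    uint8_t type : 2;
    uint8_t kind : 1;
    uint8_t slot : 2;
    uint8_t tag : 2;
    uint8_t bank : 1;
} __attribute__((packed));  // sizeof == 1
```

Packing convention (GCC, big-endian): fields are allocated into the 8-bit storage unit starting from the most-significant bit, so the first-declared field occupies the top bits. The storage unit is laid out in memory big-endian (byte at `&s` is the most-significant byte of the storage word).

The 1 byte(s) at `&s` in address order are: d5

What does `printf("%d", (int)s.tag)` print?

[0]=0xd5 (big-endian) → word 0xd5
type [6+:2] = (word>>6) & 0x3 = 3
kind [5+:1] = (word>>5) & 0x1 = 0
slot [3+:2] = (word>>3) & 0x3 = 2
tag [1+:2] = (word>>1) & 0x3 = 2  ←
bank [0+:1] = (word>>0) & 0x1 = 1

2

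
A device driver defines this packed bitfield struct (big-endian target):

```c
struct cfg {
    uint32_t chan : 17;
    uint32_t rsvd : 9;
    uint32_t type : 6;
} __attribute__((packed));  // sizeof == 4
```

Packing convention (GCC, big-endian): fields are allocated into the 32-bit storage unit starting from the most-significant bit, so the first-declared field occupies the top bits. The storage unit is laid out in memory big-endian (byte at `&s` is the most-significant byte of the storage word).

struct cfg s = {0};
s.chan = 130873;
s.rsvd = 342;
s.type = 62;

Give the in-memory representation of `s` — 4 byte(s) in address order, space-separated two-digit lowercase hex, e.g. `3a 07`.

ff 9c d5 be

chan:17 = 130873 → 0x1ff39 << 15 → word 0xff9c8000
rsvd:9 = 342 → 0x156 << 6 → word 0xff9cd580
type:6 = 62 → 0x3e << 0 → word 0xff9cd5be
word = 0xff9cd5be → big-endian bytes:
  [0]=0xff  [1]=0x9c  [2]=0xd5  [3]=0xbe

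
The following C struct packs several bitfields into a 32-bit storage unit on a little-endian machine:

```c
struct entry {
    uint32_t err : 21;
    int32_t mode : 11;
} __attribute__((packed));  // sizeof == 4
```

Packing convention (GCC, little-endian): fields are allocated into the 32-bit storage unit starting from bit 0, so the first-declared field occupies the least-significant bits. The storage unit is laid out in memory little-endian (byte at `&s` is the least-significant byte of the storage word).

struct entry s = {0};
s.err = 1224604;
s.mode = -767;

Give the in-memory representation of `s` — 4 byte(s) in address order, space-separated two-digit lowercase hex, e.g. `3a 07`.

err (21b) val=1224604 bits=0x12af9c at bit 0: 0x0012af9c
mode (11b) val=-767 bits=0x501 at bit 21: 0xa032af9c
word = 0xa032af9c → little-endian bytes:
  [0]=0x9c  [1]=0xaf  [2]=0x32  [3]=0xa0

9c af 32 a0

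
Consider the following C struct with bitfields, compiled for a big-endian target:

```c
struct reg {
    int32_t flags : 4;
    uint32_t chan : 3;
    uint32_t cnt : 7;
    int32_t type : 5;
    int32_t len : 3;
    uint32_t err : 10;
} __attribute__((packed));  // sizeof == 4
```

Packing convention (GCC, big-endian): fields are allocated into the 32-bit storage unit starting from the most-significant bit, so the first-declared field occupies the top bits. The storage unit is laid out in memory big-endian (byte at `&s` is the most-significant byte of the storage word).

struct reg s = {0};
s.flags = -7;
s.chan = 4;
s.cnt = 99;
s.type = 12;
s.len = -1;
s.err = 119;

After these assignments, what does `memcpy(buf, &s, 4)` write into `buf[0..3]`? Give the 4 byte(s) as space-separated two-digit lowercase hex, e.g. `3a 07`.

99 8d 9c 77

flags (4b) val=-7 bits=0x9 at bit 28: 0x90000000
chan (3b) val=4 bits=0x4 at bit 25: 0x98000000
cnt (7b) val=99 bits=0x63 at bit 18: 0x998c0000
type (5b) val=12 bits=0xc at bit 13: 0x998d8000
len (3b) val=-1 bits=0x7 at bit 10: 0x998d9c00
err (10b) val=119 bits=0x77 at bit 0: 0x998d9c77
word = 0x998d9c77 → big-endian bytes:
  [0]=0x99  [1]=0x8d  [2]=0x9c  [3]=0x77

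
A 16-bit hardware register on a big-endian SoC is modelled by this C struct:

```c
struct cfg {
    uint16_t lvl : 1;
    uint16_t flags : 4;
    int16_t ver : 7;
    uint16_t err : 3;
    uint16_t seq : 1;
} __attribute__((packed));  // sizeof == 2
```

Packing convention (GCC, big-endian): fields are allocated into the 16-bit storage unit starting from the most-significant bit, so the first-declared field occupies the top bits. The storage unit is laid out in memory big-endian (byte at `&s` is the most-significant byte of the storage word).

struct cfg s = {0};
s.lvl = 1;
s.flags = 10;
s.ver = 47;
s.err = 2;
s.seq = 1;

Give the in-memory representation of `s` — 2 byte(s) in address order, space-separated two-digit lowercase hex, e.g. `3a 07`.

d2 f5

[15+:1] lvl=1 & 0x1 = 0x1; word=0x8000
[11+:4] flags=10 & 0xf = 0xa; word=0xd000
[4+:7] ver=47 & 0x7f = 0x2f; word=0xd2f0
[1+:3] err=2 & 0x7 = 0x2; word=0xd2f4
[0+:1] seq=1 & 0x1 = 0x1; word=0xd2f5
word = 0xd2f5 → big-endian bytes:
  [0]=0xd2  [1]=0xf5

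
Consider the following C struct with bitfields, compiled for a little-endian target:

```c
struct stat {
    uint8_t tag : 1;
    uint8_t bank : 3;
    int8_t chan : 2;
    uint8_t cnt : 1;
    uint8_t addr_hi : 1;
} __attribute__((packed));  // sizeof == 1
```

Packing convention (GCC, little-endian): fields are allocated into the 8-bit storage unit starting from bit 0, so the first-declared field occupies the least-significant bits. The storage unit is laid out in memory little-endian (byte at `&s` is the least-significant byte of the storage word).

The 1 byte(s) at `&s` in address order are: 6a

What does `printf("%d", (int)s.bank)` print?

[0]=0x6a (little-endian) → word 0x6a
tag [0+:1] = (word>>0) & 0x1 = 0
bank [1+:3] = (word>>1) & 0x7 = 5  ←
chan [4+:2] = (word>>4) & 0x3 = 2
cnt [6+:1] = (word>>6) & 0x1 = 1
addr_hi [7+:1] = (word>>7) & 0x1 = 0

5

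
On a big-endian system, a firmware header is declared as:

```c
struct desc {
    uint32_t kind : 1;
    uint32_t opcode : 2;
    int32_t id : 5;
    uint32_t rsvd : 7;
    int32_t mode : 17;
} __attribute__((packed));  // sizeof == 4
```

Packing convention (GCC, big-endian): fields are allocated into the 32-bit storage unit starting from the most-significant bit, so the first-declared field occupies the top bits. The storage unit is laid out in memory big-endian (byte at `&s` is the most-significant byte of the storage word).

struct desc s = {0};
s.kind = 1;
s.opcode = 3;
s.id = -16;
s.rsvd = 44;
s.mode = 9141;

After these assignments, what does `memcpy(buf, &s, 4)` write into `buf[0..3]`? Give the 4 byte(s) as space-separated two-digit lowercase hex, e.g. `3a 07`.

f0 58 23 b5

kind (1b) val=1 bits=0x1 at bit 31: 0x80000000
opcode (2b) val=3 bits=0x3 at bit 29: 0xe0000000
id (5b) val=-16 bits=0x10 at bit 24: 0xf0000000
rsvd (7b) val=44 bits=0x2c at bit 17: 0xf0580000
mode (17b) val=9141 bits=0x23b5 at bit 0: 0xf05823b5
word = 0xf05823b5 → big-endian bytes:
  [0]=0xf0  [1]=0x58  [2]=0x23  [3]=0xb5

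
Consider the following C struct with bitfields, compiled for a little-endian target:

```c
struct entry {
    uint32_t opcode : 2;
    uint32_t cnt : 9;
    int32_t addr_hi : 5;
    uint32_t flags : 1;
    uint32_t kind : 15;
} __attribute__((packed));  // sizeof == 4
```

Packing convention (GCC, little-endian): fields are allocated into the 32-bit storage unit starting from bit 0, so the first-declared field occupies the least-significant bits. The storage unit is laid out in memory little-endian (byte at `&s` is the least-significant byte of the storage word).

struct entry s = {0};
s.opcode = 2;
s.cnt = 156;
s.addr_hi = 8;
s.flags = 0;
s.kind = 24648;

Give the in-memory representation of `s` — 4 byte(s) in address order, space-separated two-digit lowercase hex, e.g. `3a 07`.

opcode (2b) val=2 bits=0x2 at bit 0: 0x00000002
cnt (9b) val=156 bits=0x9c at bit 2: 0x00000272
addr_hi (5b) val=8 bits=0x8 at bit 11: 0x00004272
flags (1b) val=0 bits=0x0 at bit 16: 0x00004272
kind (15b) val=24648 bits=0x6048 at bit 17: 0xc0904272
word = 0xc0904272 → little-endian bytes:
  [0]=0x72  [1]=0x42  [2]=0x90  [3]=0xc0

72 42 90 c0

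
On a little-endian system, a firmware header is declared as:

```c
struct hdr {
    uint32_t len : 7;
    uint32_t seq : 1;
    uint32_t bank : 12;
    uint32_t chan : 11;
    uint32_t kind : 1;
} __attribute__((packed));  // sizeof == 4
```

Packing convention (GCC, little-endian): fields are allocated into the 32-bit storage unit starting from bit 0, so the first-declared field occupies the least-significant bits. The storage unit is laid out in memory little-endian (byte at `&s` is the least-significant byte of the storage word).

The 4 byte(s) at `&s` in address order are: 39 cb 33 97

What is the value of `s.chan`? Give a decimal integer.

[0]=0x39 [1]=0xcb [2]=0x33 [3]=0x97 (little-endian) → word 0x9733cb39
len [0+:7] = (word>>0) & 0x7f = 57
seq [7+:1] = (word>>7) & 0x1 = 0
bank [8+:12] = (word>>8) & 0xfff = 971
chan [20+:11] = (word>>20) & 0x7ff = 371  ←
kind [31+:1] = (word>>31) & 0x1 = 1

371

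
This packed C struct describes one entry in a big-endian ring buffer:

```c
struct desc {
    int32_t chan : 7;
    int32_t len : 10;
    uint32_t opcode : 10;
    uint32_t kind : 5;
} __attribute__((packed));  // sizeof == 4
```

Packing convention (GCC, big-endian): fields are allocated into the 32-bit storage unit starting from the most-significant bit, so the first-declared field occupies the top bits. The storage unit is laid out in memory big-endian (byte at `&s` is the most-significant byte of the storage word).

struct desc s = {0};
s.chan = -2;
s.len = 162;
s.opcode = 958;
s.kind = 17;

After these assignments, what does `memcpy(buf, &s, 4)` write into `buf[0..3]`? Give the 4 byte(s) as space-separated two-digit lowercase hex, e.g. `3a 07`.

chan:7 = -2 → 0x7e << 25 → word 0xfc000000
len:10 = 162 → 0xa2 << 15 → word 0xfc510000
opcode:10 = 958 → 0x3be << 5 → word 0xfc5177c0
kind:5 = 17 → 0x11 << 0 → word 0xfc5177d1
word = 0xfc5177d1 → big-endian bytes:
  [0]=0xfc  [1]=0x51  [2]=0x77  [3]=0xd1

fc 51 77 d1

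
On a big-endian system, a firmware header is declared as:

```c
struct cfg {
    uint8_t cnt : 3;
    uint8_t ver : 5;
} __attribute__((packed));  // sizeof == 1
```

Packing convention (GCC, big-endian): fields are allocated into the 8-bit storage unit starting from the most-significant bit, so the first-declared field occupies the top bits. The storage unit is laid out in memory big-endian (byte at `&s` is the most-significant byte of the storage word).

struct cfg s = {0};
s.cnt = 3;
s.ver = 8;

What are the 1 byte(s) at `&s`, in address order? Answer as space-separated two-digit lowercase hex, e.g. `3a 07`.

68

cnt (3b) val=3 bits=0x3 at bit 5: 0x60
ver (5b) val=8 bits=0x8 at bit 0: 0x68
word = 0x68 → big-endian bytes:
  [0]=0x68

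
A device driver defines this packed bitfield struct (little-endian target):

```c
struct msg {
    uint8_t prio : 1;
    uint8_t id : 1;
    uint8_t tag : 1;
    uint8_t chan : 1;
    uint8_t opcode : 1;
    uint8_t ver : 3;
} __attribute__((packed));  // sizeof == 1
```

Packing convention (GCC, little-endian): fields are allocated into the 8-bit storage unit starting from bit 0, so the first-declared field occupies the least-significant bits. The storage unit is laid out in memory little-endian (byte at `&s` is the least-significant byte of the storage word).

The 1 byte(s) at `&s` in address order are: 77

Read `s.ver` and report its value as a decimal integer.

[0]=0x77 (little-endian) → word 0x77
prio:1 @ bit 0 → (0x77>>0)&0x1 = 0x1
id:1 @ bit 1 → (0x77>>1)&0x1 = 0x1
tag:1 @ bit 2 → (0x77>>2)&0x1 = 0x1
chan:1 @ bit 3 → (0x77>>3)&0x1 = 0x0
opcode:1 @ bit 4 → (0x77>>4)&0x1 = 0x1
ver:3 @ bit 5 → (0x77>>5)&0x7 = 0x3  ←

3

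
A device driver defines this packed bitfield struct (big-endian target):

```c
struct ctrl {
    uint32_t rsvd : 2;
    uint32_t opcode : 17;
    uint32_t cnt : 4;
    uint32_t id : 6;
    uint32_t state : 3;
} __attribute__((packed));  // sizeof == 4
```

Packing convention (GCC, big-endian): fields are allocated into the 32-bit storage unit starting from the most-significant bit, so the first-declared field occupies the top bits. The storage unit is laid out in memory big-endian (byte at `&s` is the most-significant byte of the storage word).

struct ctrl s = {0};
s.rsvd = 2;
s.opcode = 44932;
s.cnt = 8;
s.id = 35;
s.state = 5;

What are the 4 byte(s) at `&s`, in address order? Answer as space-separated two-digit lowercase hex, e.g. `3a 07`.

[30+:2] rsvd=2 & 0x3 = 0x2; word=0x80000000
[13+:17] opcode=44932 & 0x1ffff = 0xaf84; word=0x95f08000
[9+:4] cnt=8 & 0xf = 0x8; word=0x95f09000
[3+:6] id=35 & 0x3f = 0x23; word=0x95f09118
[0+:3] state=5 & 0x7 = 0x5; word=0x95f0911d
word = 0x95f0911d → big-endian bytes:
  [0]=0x95  [1]=0xf0  [2]=0x91  [3]=0x1d

95 f0 91 1d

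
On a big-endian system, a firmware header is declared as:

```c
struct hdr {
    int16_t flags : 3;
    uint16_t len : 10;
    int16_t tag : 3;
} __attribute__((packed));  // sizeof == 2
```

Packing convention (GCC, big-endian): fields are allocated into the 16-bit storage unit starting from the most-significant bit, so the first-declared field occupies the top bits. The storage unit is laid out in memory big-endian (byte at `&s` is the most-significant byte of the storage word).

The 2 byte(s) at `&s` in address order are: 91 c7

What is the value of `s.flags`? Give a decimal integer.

-4

[0]=0x91 [1]=0xc7 (big-endian) → word 0x91c7
flags:3 @ bit 13 → (0x91c7>>13)&0x7 = 0x4  ←
len:10 @ bit 3 → (0x91c7>>3)&0x3ff = 0x238
tag:3 @ bit 0 → (0x91c7>>0)&0x7 = 0x7
flags signed 3b, MSB=1: 4 - 8 = -4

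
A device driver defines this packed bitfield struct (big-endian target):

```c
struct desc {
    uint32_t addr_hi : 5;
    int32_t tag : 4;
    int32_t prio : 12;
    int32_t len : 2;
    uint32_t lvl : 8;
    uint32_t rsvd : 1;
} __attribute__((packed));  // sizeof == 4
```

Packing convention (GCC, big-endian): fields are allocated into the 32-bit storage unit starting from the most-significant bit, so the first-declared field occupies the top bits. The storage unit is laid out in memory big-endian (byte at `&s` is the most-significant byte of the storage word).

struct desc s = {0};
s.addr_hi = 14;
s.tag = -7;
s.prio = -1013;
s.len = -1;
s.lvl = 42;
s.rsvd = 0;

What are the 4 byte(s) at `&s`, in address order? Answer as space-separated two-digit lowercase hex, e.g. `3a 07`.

[27+:5] addr_hi=14 & 0x1f = 0xe; word=0x70000000
[23+:4] tag=-7 & 0xf = 0x9; word=0x74800000
[11+:12] prio=-1013 & 0xfff = 0xc0b; word=0x74e05800
[9+:2] len=-1 & 0x3 = 0x3; word=0x74e05e00
[1+:8] lvl=42 & 0xff = 0x2a; word=0x74e05e54
[0+:1] rsvd=0 & 0x1 = 0x0; word=0x74e05e54
word = 0x74e05e54 → big-endian bytes:
  [0]=0x74  [1]=0xe0  [2]=0x5e  [3]=0x54

74 e0 5e 54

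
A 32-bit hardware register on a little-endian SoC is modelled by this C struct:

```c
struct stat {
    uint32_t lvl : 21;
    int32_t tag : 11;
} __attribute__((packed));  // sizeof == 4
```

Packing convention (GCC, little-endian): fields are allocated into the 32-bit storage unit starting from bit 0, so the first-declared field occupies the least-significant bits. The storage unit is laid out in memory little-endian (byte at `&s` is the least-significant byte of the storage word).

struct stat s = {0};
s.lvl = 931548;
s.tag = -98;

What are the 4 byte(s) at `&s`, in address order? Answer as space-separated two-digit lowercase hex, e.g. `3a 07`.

[0+:21] lvl=931548 & 0x1fffff = 0xe36dc; word=0x000e36dc
[21+:11] tag=-98 & 0x7ff = 0x79e; word=0xf3ce36dc
word = 0xf3ce36dc → little-endian bytes:
  [0]=0xdc  [1]=0x36  [2]=0xce  [3]=0xf3

dc 36 ce f3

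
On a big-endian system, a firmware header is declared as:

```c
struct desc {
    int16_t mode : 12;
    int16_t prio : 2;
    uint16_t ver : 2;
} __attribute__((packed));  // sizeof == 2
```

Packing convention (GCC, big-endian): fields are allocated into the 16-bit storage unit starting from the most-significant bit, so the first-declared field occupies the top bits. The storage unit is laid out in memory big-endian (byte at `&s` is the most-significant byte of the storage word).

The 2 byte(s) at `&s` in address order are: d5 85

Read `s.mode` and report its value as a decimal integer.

[0]=0xd5 [1]=0x85 (big-endian) → word 0xd585
mode:12 @ bit 4 → (0xd585>>4)&0xfff = 0xd58  ←
prio:2 @ bit 2 → (0xd585>>2)&0x3 = 0x1
ver:2 @ bit 0 → (0xd585>>0)&0x3 = 0x1
mode signed 12b, MSB=1: 3416 - 4096 = -680

-680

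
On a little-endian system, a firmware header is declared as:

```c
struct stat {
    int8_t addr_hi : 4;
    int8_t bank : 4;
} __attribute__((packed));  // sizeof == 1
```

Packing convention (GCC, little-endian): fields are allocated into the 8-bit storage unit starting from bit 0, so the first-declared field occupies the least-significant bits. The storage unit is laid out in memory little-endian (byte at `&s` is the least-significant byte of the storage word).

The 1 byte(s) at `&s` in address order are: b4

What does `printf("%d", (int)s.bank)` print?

[0]=0xb4 (little-endian) → word 0xb4
addr_hi [0+:4] = (word>>0) & 0xf = 4
bank [4+:4] = (word>>4) & 0xf = 11  ←
bank signed 4b, MSB=1: 11 - 16 = -5

-5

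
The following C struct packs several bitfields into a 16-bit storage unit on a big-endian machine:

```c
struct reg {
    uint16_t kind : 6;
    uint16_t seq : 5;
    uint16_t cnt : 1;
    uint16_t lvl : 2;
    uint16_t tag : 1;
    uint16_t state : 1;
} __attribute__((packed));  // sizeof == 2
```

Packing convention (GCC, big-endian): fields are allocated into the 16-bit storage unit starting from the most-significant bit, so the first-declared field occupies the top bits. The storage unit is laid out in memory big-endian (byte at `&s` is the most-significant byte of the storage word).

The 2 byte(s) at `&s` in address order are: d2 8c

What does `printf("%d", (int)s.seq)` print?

20

[0]=0xd2 [1]=0x8c (big-endian) → word 0xd28c
kind [10+:6] = (word>>10) & 0x3f = 52
seq [5+:5] = (word>>5) & 0x1f = 20  ←
cnt [4+:1] = (word>>4) & 0x1 = 0
lvl [2+:2] = (word>>2) & 0x3 = 3
tag [1+:1] = (word>>1) & 0x1 = 0
state [0+:1] = (word>>0) & 0x1 = 0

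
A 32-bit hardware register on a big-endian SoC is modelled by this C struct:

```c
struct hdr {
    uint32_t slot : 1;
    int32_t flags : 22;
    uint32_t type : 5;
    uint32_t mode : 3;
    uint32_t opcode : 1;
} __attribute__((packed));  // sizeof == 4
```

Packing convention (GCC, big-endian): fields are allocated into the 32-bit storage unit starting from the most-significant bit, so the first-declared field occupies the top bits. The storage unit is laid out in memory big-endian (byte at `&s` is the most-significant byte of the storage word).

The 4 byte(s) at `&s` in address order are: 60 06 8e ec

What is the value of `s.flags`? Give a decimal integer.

-1047737

[0]=0x60 [1]=0x06 [2]=0x8e [3]=0xec (big-endian) → word 0x60068eec
slot:1 @ bit 31 → (0x60068eec>>31)&0x1 = 0x0
flags:22 @ bit 9 → (0x60068eec>>9)&0x3fffff = 0x300347  ←
type:5 @ bit 4 → (0x60068eec>>4)&0x1f = 0xe
mode:3 @ bit 1 → (0x60068eec>>1)&0x7 = 0x6
opcode:1 @ bit 0 → (0x60068eec>>0)&0x1 = 0x0
flags signed 22b, MSB=1: 3146567 - 4194304 = -1047737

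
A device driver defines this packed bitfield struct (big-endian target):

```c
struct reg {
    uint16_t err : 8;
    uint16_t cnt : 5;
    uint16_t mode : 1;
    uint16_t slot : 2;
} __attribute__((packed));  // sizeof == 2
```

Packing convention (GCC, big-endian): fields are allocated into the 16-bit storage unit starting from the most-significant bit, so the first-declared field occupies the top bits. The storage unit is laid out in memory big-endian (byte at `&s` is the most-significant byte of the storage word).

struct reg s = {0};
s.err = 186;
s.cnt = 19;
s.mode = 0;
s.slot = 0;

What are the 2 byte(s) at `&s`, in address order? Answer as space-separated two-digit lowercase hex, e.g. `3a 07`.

ba 98

err:8 = 186 → 0xba << 8 → word 0xba00
cnt:5 = 19 → 0x13 << 3 → word 0xba98
mode:1 = 0 → 0x0 << 2 → word 0xba98
slot:2 = 0 → 0x0 << 0 → word 0xba98
word = 0xba98 → big-endian bytes:
  [0]=0xba  [1]=0x98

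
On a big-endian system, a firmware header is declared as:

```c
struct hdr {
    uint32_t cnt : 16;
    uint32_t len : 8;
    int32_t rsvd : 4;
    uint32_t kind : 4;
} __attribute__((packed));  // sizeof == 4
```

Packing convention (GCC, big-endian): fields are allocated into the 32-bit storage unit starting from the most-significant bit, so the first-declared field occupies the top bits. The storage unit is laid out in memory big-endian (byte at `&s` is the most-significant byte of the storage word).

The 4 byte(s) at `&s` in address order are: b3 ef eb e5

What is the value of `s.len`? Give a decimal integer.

235

[0]=0xb3 [1]=0xef [2]=0xeb [3]=0xe5 (big-endian) → word 0xb3efebe5
cnt [16+:16] = (word>>16) & 0xffff = 46063
len [8+:8] = (word>>8) & 0xff = 235  ←
rsvd [4+:4] = (word>>4) & 0xf = 14
kind [0+:4] = (word>>0) & 0xf = 5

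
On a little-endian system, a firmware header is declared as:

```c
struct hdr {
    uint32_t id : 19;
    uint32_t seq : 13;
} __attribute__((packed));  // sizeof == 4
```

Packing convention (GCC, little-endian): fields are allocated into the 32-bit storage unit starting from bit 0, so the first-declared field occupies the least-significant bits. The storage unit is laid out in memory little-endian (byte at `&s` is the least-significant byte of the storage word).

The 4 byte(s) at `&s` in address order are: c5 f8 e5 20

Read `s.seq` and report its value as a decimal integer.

1052

[0]=0xc5 [1]=0xf8 [2]=0xe5 [3]=0x20 (little-endian) → word 0x20e5f8c5
id [0+:19] = (word>>0) & 0x7ffff = 391365
seq [19+:13] = (word>>19) & 0x1fff = 1052  ←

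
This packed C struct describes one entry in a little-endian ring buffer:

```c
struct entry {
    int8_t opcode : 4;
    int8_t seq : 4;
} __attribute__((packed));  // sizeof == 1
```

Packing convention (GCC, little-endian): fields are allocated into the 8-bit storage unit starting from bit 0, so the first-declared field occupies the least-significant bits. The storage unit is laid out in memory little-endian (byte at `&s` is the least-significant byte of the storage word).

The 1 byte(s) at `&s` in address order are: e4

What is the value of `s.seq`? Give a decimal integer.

[0]=0xe4 (little-endian) → word 0xe4
opcode [0+:4] = (word>>0) & 0xf = 4
seq [4+:4] = (word>>4) & 0xf = 14  ←
seq signed 4b, MSB=1: 14 - 16 = -2

-2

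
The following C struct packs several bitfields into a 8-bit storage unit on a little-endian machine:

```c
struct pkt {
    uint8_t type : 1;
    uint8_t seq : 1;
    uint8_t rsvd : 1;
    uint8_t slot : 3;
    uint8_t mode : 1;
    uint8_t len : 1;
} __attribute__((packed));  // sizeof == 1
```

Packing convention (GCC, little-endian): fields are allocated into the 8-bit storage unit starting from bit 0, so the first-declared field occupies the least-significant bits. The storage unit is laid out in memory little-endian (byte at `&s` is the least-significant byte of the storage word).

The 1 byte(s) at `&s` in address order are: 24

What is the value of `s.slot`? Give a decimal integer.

4

[0]=0x24 (little-endian) → word 0x24
type [0+:1] = (word>>0) & 0x1 = 0
seq [1+:1] = (word>>1) & 0x1 = 0
rsvd [2+:1] = (word>>2) & 0x1 = 1
slot [3+:3] = (word>>3) & 0x7 = 4  ←
mode [6+:1] = (word>>6) & 0x1 = 0
len [7+:1] = (word>>7) & 0x1 = 0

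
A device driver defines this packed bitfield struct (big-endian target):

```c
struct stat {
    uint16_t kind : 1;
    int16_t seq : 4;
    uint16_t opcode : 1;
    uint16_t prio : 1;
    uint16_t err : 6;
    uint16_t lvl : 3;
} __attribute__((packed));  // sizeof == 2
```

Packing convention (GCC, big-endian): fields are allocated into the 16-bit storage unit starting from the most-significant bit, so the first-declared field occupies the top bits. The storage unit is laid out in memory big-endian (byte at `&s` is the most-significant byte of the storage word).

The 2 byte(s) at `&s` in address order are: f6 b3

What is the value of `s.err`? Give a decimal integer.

[0]=0xf6 [1]=0xb3 (big-endian) → word 0xf6b3
kind:1 @ bit 15 → (0xf6b3>>15)&0x1 = 0x1
seq:4 @ bit 11 → (0xf6b3>>11)&0xf = 0xe
opcode:1 @ bit 10 → (0xf6b3>>10)&0x1 = 0x1
prio:1 @ bit 9 → (0xf6b3>>9)&0x1 = 0x1
err:6 @ bit 3 → (0xf6b3>>3)&0x3f = 0x16  ←
lvl:3 @ bit 0 → (0xf6b3>>0)&0x7 = 0x3

22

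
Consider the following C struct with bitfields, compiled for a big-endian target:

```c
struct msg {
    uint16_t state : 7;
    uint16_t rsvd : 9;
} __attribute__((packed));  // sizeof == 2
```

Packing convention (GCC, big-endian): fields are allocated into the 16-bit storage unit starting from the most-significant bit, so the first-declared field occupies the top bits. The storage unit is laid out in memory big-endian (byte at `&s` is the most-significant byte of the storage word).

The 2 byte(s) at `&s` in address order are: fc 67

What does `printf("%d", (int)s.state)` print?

[0]=0xfc [1]=0x67 (big-endian) → word 0xfc67
state:7 @ bit 9 → (0xfc67>>9)&0x7f = 0x7e  ←
rsvd:9 @ bit 0 → (0xfc67>>0)&0x1ff = 0x67

126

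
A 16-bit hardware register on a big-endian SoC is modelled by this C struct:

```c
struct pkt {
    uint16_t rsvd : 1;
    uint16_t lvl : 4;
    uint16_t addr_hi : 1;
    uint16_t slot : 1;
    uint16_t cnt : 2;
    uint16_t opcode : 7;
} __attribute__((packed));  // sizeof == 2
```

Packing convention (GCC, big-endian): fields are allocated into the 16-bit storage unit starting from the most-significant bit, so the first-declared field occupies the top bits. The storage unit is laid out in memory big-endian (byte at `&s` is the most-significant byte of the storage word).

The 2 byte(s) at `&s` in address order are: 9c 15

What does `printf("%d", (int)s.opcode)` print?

[0]=0x9c [1]=0x15 (big-endian) → word 0x9c15
rsvd [15+:1] = (word>>15) & 0x1 = 1
lvl [11+:4] = (word>>11) & 0xf = 3
addr_hi [10+:1] = (word>>10) & 0x1 = 1
slot [9+:1] = (word>>9) & 0x1 = 0
cnt [7+:2] = (word>>7) & 0x3 = 0
opcode [0+:7] = (word>>0) & 0x7f = 21  ←

21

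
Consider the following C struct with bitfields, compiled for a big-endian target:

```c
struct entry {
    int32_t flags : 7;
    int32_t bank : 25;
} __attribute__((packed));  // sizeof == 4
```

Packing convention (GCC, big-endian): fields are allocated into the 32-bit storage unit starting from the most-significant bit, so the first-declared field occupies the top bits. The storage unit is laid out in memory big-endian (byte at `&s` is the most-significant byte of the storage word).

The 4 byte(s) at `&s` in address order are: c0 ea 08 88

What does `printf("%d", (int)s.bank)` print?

[0]=0xc0 [1]=0xea [2]=0x08 [3]=0x88 (big-endian) → word 0xc0ea0888
flags [25+:7] = (word>>25) & 0x7f = 96
bank [0+:25] = (word>>0) & 0x1ffffff = 15337608  ←
bank signed 25b, MSB=0: value = 15337608

15337608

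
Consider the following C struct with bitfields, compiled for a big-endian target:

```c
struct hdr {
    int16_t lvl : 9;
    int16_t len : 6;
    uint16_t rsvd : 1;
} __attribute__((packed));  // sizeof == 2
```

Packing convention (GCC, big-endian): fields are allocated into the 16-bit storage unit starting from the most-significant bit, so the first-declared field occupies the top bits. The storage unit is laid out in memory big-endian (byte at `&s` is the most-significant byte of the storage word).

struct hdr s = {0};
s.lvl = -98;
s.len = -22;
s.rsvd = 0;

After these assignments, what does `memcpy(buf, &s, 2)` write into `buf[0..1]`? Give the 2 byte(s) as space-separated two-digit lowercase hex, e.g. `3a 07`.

cf 54

lvl (9b) val=-98 bits=0x19e at bit 7: 0xcf00
len (6b) val=-22 bits=0x2a at bit 1: 0xcf54
rsvd (1b) val=0 bits=0x0 at bit 0: 0xcf54
word = 0xcf54 → big-endian bytes:
  [0]=0xcf  [1]=0x54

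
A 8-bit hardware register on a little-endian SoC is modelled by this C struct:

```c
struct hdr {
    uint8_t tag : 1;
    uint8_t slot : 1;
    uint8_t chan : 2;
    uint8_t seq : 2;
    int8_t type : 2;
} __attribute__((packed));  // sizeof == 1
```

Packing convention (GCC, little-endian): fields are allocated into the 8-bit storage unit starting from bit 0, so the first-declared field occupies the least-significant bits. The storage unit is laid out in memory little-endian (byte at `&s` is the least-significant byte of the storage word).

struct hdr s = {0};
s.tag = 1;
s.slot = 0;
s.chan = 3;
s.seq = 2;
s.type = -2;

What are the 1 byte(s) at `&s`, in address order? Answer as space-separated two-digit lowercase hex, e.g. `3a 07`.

ad

tag (1b) val=1 bits=0x1 at bit 0: 0x01
slot (1b) val=0 bits=0x0 at bit 1: 0x01
chan (2b) val=3 bits=0x3 at bit 2: 0x0d
seq (2b) val=2 bits=0x2 at bit 4: 0x2d
type (2b) val=-2 bits=0x2 at bit 6: 0xad
word = 0xad → little-endian bytes:
  [0]=0xad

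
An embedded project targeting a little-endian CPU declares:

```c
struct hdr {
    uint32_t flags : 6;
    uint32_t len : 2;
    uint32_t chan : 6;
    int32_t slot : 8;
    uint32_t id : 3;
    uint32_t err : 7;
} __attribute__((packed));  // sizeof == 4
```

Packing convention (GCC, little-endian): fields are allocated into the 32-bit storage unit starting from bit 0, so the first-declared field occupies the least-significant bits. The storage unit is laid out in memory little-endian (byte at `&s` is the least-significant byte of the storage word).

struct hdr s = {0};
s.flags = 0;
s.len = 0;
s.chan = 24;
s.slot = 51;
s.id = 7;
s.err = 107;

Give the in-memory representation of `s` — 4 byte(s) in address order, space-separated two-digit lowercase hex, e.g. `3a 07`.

flags (6b) val=0 bits=0x0 at bit 0: 0x00000000
len (2b) val=0 bits=0x0 at bit 6: 0x00000000
chan (6b) val=24 bits=0x18 at bit 8: 0x00001800
slot (8b) val=51 bits=0x33 at bit 14: 0x000cd800
id (3b) val=7 bits=0x7 at bit 22: 0x01ccd800
err (7b) val=107 bits=0x6b at bit 25: 0xd7ccd800
word = 0xd7ccd800 → little-endian bytes:
  [0]=0x00  [1]=0xd8  [2]=0xcc  [3]=0xd7

00 d8 cc d7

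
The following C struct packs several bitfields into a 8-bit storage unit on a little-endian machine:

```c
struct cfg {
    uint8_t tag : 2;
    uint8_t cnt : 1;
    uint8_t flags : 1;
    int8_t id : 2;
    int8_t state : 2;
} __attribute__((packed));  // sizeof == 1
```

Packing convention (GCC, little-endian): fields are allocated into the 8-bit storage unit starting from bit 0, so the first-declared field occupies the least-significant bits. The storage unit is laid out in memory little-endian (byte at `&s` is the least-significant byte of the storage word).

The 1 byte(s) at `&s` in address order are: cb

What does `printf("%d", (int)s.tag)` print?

3

[0]=0xcb (little-endian) → word 0xcb
tag [0+:2] = (word>>0) & 0x3 = 3  ←
cnt [2+:1] = (word>>2) & 0x1 = 0
flags [3+:1] = (word>>3) & 0x1 = 1
id [4+:2] = (word>>4) & 0x3 = 0
state [6+:2] = (word>>6) & 0x3 = 3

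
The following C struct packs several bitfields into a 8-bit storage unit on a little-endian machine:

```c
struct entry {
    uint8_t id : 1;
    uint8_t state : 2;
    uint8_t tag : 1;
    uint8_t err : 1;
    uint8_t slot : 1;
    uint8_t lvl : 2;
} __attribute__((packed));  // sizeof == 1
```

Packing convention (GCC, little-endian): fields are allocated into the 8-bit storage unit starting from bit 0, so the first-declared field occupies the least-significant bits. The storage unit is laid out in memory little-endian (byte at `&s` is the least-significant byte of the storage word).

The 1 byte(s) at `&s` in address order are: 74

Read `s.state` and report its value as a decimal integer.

[0]=0x74 (little-endian) → word 0x74
id [0+:1] = (word>>0) & 0x1 = 0
state [1+:2] = (word>>1) & 0x3 = 2  ←
tag [3+:1] = (word>>3) & 0x1 = 0
err [4+:1] = (word>>4) & 0x1 = 1
slot [5+:1] = (word>>5) & 0x1 = 1
lvl [6+:2] = (word>>6) & 0x3 = 1

2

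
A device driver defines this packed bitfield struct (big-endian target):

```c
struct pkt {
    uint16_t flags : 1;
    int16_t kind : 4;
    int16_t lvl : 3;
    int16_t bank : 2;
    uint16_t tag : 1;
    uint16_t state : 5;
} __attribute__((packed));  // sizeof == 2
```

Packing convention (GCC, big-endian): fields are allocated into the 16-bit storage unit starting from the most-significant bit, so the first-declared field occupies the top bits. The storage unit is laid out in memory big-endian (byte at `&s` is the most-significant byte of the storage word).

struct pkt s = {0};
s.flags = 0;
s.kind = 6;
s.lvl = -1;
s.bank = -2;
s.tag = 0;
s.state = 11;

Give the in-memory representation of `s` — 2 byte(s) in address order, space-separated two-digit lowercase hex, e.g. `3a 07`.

37 8b

flags (1b) val=0 bits=0x0 at bit 15: 0x0000
kind (4b) val=6 bits=0x6 at bit 11: 0x3000
lvl (3b) val=-1 bits=0x7 at bit 8: 0x3700
bank (2b) val=-2 bits=0x2 at bit 6: 0x3780
tag (1b) val=0 bits=0x0 at bit 5: 0x3780
state (5b) val=11 bits=0xb at bit 0: 0x378b
word = 0x378b → big-endian bytes:
  [0]=0x37  [1]=0x8b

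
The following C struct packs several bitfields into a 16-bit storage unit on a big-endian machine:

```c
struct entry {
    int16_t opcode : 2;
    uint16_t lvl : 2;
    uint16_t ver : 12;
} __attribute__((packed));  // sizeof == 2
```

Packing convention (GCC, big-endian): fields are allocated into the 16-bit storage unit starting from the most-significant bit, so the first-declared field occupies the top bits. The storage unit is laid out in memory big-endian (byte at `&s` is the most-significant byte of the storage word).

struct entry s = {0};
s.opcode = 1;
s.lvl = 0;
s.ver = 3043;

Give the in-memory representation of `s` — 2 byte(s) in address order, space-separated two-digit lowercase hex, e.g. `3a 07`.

4b e3

opcode (2b) val=1 bits=0x1 at bit 14: 0x4000
lvl (2b) val=0 bits=0x0 at bit 12: 0x4000
ver (12b) val=3043 bits=0xbe3 at bit 0: 0x4be3
word = 0x4be3 → big-endian bytes:
  [0]=0x4b  [1]=0xe3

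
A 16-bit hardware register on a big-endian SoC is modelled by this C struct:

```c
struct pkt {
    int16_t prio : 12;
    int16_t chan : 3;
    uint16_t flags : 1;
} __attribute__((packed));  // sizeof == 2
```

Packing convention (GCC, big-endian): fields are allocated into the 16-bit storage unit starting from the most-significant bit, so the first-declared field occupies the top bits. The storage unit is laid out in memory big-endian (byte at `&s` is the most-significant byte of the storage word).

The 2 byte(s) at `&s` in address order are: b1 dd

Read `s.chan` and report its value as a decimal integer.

-2

[0]=0xb1 [1]=0xdd (big-endian) → word 0xb1dd
prio [4+:12] = (word>>4) & 0xfff = 2845
chan [1+:3] = (word>>1) & 0x7 = 6  ←
flags [0+:1] = (word>>0) & 0x1 = 1
chan signed 3b, MSB=1: 6 - 8 = -2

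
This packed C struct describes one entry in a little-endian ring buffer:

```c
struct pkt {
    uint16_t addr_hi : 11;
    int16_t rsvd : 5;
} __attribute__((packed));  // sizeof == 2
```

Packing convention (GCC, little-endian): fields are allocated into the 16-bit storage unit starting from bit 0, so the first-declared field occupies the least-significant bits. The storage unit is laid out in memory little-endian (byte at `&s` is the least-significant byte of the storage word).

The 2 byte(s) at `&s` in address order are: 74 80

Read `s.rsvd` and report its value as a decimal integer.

-16

[0]=0x74 [1]=0x80 (little-endian) → word 0x8074
addr_hi [0+:11] = (word>>0) & 0x7ff = 116
rsvd [11+:5] = (word>>11) & 0x1f = 16  ←
rsvd signed 5b, MSB=1: 16 - 32 = -16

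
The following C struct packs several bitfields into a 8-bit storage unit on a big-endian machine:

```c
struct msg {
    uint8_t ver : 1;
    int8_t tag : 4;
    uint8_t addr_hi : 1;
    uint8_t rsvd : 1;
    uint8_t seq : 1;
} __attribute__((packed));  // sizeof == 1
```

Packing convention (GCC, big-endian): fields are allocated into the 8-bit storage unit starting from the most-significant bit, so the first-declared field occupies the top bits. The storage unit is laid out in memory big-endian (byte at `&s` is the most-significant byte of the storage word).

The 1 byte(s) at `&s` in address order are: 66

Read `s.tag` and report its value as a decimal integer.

[0]=0x66 (big-endian) → word 0x66
ver [7+:1] = (word>>7) & 0x1 = 0
tag [3+:4] = (word>>3) & 0xf = 12  ←
addr_hi [2+:1] = (word>>2) & 0x1 = 1
rsvd [1+:1] = (word>>1) & 0x1 = 1
seq [0+:1] = (word>>0) & 0x1 = 0
tag signed 4b, MSB=1: 12 - 16 = -4

-4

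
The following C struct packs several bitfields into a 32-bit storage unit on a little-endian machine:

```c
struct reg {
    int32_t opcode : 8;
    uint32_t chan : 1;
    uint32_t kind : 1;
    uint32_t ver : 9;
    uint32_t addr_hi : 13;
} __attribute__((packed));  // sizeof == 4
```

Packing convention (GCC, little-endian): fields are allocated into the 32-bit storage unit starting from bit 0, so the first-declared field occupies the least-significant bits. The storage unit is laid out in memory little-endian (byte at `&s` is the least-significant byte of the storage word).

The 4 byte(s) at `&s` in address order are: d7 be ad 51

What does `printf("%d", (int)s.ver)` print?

367

[0]=0xd7 [1]=0xbe [2]=0xad [3]=0x51 (little-endian) → word 0x51adbed7
opcode:8 @ bit 0 → (0x51adbed7>>0)&0xff = 0xd7
chan:1 @ bit 8 → (0x51adbed7>>8)&0x1 = 0x0
kind:1 @ bit 9 → (0x51adbed7>>9)&0x1 = 0x1
ver:9 @ bit 10 → (0x51adbed7>>10)&0x1ff = 0x16f  ←
addr_hi:13 @ bit 19 → (0x51adbed7>>19)&0x1fff = 0xa35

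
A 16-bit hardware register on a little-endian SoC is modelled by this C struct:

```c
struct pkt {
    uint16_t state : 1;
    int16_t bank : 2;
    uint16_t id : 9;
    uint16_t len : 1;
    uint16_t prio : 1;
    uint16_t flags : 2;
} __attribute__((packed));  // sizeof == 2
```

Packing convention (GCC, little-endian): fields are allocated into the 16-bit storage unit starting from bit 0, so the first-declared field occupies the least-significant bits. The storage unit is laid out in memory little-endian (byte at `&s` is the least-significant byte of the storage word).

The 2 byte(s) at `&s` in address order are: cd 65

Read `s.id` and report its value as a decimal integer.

185

[0]=0xcd [1]=0x65 (little-endian) → word 0x65cd
state [0+:1] = (word>>0) & 0x1 = 1
bank [1+:2] = (word>>1) & 0x3 = 2
id [3+:9] = (word>>3) & 0x1ff = 185  ←
len [12+:1] = (word>>12) & 0x1 = 0
prio [13+:1] = (word>>13) & 0x1 = 1
flags [14+:2] = (word>>14) & 0x3 = 1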